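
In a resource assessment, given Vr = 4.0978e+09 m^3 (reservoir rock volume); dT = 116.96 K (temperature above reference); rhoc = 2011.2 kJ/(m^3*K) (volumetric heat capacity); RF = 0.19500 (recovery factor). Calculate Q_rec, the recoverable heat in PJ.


Step 1: Q_s = Vr*rhoc*dT/1e12 = 4.0978e+09*2011.2*116.96/1e12 = 963.9253 PJ
Step 2: Q_rec = Q_s * RF = 963.9253 * 0.195 = 187.97 PJ
Q_rec = 187.97 PJ


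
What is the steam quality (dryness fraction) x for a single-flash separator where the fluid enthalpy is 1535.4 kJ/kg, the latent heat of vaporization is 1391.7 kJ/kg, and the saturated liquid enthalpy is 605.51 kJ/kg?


x = (h - hf) / hfg
x = (1535.4 - 605.51) / 1391.7
x = 0.66817


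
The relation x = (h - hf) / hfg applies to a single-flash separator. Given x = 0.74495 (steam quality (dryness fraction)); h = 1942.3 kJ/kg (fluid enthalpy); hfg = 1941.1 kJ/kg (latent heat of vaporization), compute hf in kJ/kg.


hf = h - x * hfg
hf = 1942.3 - 0.74495 * 1941.1
hf = 496.28 kJ/kg


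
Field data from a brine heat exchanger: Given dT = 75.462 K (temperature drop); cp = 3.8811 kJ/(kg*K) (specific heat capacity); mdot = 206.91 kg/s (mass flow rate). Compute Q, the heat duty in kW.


Q = mdot * cp * dT / 1000
Q = 206.91 * 3.8811 * 75.462 / 1000
Q = 60.59888 MW
Convert: 60.59888 MW * 1000.0 = 60599 kW
Q = 60599 kW


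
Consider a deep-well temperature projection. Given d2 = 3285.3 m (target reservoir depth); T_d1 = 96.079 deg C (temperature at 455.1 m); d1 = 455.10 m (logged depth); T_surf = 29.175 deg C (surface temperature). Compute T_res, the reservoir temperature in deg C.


Step 1: grad = (T_d1 - T_surf)/d1 * 1000 = (96.079 - 29.175)/455.1 * 1000 = 147.0094 deg C/km
Step 2: T_res = T_surf + grad*d2/1000 = 29.175 + 147.0094*3285.3/1000 = 512.14 deg C
T_res = 512.14 deg C


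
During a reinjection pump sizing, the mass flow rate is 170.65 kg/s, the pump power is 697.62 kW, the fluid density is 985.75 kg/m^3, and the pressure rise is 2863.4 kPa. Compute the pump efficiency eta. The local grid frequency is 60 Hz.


eta = mdot * dP / (rho * P_pump)
eta = 170.65 * 2863.4 / (985.75 * 697.62)
eta = 0.71056


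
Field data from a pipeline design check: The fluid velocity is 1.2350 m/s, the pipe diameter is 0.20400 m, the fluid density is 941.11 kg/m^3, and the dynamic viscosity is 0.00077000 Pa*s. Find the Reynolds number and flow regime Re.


Step 1: Re = rho*vel*D/mu = 941.11*1.235*0.204/0.00077 = 3.0793e+05
Step 2: Re = 3.0793e+05 > 4000, so flow is turbulent.
Re = 3.0793e+05 (turbulent)


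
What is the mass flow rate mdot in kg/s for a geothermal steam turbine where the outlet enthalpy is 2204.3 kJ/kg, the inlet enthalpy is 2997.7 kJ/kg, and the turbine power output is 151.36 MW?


mdot = P * 1000 / (h_in - h_out)
mdot = 151.36 * 1000 / (2997.7 - 2204.3)
mdot = 190.77 kg/s


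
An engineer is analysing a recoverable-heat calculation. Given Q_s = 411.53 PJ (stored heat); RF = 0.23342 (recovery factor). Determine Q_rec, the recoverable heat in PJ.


Q_rec = Q_s * RF
Q_rec = 411.53 * 0.23342
Q_rec = 96.059 PJ


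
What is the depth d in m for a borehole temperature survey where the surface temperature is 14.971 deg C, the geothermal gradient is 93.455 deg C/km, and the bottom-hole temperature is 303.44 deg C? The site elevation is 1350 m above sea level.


d = (T_d - T_surf) / grad * 1000
d = (303.44 - 14.971) / 93.455 * 1000
d = 3086.7 m


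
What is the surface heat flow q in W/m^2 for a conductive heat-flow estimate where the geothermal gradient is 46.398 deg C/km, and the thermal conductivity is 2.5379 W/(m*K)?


q = k * grad / 1000
q = 2.5379 * 46.398 / 1000
q = 0.11775 W/m^2


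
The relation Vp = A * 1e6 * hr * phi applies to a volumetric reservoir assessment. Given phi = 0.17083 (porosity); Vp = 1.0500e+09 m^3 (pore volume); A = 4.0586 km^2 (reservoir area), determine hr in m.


hr = Vp / (A * 1e6 * phi)
hr = 1.0500e+09 / (4.0586 * 1e6 * 0.17083)
hr = 1514.4 m


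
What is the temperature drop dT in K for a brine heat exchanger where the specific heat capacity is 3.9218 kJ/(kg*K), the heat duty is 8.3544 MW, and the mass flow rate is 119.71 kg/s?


dT = Q * 1000 / (mdot * cp)
dT = 8.3544 * 1000 / (119.71 * 3.9218)
dT = 17.795 K


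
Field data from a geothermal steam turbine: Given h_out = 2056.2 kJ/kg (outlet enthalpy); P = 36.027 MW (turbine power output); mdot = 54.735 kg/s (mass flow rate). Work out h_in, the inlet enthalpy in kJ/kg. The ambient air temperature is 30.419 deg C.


h_in = h_out + P * 1000 / mdot
h_in = 2056.2 + 36.027 * 1000 / 54.735
h_in = 2714.4 kJ/kg


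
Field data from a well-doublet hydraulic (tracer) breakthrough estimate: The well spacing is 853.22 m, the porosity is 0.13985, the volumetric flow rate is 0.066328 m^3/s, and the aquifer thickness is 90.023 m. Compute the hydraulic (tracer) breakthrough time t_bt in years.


t_bt = pi * hr * phi * L^2 / (3 * Qv) / (365.25*86400)
t_bt = pi * 90.023 * 0.13985 * 853.22^2 / (3 * 0.066328) / (365.25*86400)
t_bt = 4.5853 years


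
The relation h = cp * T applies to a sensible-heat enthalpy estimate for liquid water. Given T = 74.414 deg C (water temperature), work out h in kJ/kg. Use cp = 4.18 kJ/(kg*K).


h = cp * T
h = 4.18 * 74.414
h = 311.05 kJ/kg


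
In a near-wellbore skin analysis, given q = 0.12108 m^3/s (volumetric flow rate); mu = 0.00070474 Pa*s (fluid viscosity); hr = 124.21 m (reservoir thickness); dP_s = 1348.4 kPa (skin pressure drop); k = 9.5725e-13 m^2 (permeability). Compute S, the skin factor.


S = dP_s * 1000 * 2*pi*k*hr / (q*mu)
S = 1348.4 * 1000 * 2*pi*9.5725e-13*124.21 / (0.12108*0.00070474)
S = 11.805


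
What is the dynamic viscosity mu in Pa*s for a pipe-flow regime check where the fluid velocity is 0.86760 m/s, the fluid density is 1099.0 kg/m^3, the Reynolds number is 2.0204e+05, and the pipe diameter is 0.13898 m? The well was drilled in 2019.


mu = rho * vel * D / Re
mu = 1099.0 * 0.86760 * 0.13898 / 2.0204e+05
mu = 0.00065589 Pa*s


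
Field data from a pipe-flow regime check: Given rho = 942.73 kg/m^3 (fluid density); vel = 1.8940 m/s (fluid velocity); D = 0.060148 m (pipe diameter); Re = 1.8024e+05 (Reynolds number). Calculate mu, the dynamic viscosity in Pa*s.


mu = rho * vel * D / Re
mu = 942.73 * 1.8940 * 0.060148 / 1.8024e+05
mu = 0.00059585 Pa*s


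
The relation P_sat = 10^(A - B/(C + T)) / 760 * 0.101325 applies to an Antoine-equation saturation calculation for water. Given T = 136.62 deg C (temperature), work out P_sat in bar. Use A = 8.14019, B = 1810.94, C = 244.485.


P_sat = 10^(A - B/(C + T)) / 760 * 0.101325
P_sat = 10^(8.14019 - 1810.94/(244.485 + 136.62)) / 760 * 0.101325
P_sat = 0.3260463 MPa
Convert: 0.3260463 MPa * 10.0 = 3.2605 bar
P_sat = 3.2605 bar


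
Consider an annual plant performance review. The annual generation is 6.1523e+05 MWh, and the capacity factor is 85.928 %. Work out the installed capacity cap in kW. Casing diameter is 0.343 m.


cap = E_a / (CF/100 * 8760)
cap = 6.1523e+05 / (85.928/100 * 8760)
cap = 81.73324 MW
Convert: 81.73324 MW * 1000.0 = 81733 kW
cap = 81733 kW


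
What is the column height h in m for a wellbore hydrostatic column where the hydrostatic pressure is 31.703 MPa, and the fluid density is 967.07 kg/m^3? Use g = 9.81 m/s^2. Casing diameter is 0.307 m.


h = P * 1e6 / (g * rho)
h = 31.703 * 1e6 / (9.81 * 967.07)
h = 3341.7 m


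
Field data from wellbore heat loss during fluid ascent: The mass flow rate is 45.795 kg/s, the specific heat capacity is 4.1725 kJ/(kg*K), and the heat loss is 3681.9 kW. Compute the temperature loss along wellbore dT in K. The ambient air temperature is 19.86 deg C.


dT = Q_loss / (mdot * cp)
dT = 3681.9 / (45.795 * 4.1725)
dT = 19.269 K


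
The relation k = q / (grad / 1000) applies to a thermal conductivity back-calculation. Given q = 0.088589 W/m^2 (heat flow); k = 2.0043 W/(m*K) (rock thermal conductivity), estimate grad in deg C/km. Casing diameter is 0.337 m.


grad = q / k * 1000
grad = 0.088589 / 2.0043 * 1000
grad = 44.199 deg C/km


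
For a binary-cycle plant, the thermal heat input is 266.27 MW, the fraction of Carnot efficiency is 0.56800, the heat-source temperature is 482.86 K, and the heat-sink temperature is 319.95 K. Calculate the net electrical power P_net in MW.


Step 1: eta = (1 - Tc/Th)*f = (1 - 319.95/482.86)*0.568 = 0.1916350
Step 2: P_net = eta * Q_in = 0.1916350 * 266.27 = 51.027 MW
P_net = 51.027 MW


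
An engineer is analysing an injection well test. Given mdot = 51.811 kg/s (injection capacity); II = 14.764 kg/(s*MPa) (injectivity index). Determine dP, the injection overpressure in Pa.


dP = mdot * 1000 / II
dP = 51.811 * 1000 / 14.764
dP = 3509.279 kPa
Convert: 3509.279 kPa * 1000.0 = 3.5093e+06 Pa
dP = 3.5093e+06 Pa


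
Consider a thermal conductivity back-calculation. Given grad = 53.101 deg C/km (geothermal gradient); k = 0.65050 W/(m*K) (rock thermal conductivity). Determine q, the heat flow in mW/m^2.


q = k * grad / 1000
q = 0.65050 * 53.101 / 1000
q = 0.03454220 W/m^2
Convert: 0.03454220 W/m^2 * 1000.0 = 34.542 mW/m^2
q = 34.542 mW/m^2


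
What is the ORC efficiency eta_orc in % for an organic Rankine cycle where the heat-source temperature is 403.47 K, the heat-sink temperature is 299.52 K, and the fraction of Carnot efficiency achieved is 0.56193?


eta_orc = (1 - Tc/Th) * f * 100
eta_orc = (1 - 299.52/403.47) * 0.56193 * 100
eta_orc = 14.478 %


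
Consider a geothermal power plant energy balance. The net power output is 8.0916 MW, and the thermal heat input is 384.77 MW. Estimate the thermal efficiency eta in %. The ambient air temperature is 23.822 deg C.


eta = W_net / Q_in * 100
eta = 8.0916 / 384.77 * 100
eta = 2.1030 %


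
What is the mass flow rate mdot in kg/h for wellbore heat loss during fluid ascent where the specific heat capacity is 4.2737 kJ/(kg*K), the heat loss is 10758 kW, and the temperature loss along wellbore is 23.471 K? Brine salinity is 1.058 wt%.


mdot = Q_loss / (cp * dT)
mdot = 10758 / (4.2737 * 23.471)
mdot = 107.2497 kg/s
Convert: 107.2497 kg/s * 3600.0 = 3.8610e+05 kg/h
mdot = 3.8610e+05 kg/h


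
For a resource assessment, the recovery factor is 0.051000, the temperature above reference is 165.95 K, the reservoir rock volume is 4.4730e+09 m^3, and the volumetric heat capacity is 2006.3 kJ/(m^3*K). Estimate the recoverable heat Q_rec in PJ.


Step 1: Q_s = Vr*rhoc*dT/1e12 = 4.4730e+09*2006.3*165.95/1e12 = 1489.265 PJ
Step 2: Q_rec = Q_s * RF = 1489.265 * 0.051 = 75.953 PJ
Q_rec = 75.953 PJ


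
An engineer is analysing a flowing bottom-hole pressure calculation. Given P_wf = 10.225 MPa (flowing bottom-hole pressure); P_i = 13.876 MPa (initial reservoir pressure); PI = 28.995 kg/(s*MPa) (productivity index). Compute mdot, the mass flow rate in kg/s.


mdot = (P_i - P_wf) * PI
mdot = (13.876 - 10.225) * 28.995
mdot = 105.86 kg/s


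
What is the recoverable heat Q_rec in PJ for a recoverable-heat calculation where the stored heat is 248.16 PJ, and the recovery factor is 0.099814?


Q_rec = Q_s * RF
Q_rec = 248.16 * 0.099814
Q_rec = 24.770 PJ


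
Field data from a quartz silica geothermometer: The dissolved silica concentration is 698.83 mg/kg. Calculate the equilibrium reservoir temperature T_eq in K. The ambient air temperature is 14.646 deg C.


T_eq = 1309 / (5.19 - log10(SiO2)) - 273.15
T_eq = 1309 / (5.19 - log10(698.83)) - 273.15
T_eq = 284.9094 deg C
Convert to K: 284.9094 + 273.15 = 558.06 K
T_eq = 558.06 K


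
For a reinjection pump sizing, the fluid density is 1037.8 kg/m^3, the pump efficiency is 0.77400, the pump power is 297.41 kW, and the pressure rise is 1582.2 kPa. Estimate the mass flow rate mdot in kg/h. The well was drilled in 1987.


mdot = P_pump * rho * eta / dP
mdot = 297.41 * 1037.8 * 0.77400 / 1582.2
mdot = 150.9902 kg/s
Convert: 150.9902 kg/s * 3600.0 = 5.4356e+05 kg/h
mdot = 5.4356e+05 kg/h


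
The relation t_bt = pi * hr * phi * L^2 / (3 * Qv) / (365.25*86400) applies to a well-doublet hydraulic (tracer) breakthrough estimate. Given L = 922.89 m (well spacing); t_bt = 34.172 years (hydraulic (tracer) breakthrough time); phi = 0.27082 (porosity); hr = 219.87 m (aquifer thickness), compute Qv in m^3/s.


Qv = pi*hr*phi*L^2 / (3*t_bt*365.25*86400)
Qv = pi*219.87*0.27082*922.89^2 / (3*34.172*365.25*86400)
Qv = 0.049249 m^3/s


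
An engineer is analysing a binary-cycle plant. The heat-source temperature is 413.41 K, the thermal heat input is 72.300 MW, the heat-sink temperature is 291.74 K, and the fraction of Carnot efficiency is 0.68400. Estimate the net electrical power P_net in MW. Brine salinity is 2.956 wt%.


Step 1: eta = (1 - Tc/Th)*f = (1 - 291.74/413.41)*0.684 = 0.2013069
Step 2: P_net = eta * Q_in = 0.2013069 * 72.3 = 14.554 MW
P_net = 14.554 MW


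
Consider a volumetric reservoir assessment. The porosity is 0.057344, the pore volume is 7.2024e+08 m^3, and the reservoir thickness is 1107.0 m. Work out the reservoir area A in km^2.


A = Vp / (1e6 * hr * phi)
A = 7.2024e+08 / (1e6 * 1107.0 * 0.057344)
A = 11.346 km^2


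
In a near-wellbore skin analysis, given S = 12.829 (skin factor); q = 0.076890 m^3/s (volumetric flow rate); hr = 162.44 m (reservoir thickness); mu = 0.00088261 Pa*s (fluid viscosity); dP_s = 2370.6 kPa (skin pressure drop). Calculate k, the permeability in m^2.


k = S*q*mu / (2*pi*dP_s*1000*hr)
k = 12.829*0.076890*0.00088261 / (2*pi*2370.6*1000*162.44)
k = 3.5983e-13 m^2


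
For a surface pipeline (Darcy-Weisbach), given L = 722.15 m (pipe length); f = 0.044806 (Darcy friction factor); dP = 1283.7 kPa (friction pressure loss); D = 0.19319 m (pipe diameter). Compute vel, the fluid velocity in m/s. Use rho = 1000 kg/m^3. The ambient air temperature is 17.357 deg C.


vel = sqrt(dP*1000*2*D / (f*L*rho))
vel = sqrt(1283.7*1000*2*0.19319 / (0.044806*722.15*1000))
vel = 3.9152 m/s


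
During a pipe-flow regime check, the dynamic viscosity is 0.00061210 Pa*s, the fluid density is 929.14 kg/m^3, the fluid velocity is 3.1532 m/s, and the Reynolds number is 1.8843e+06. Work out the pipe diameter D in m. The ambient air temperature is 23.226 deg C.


D = Re * mu / (rho * vel)
D = 1.8843e+06 * 0.00061210 / (929.14 * 3.1532)
D = 0.39368 m


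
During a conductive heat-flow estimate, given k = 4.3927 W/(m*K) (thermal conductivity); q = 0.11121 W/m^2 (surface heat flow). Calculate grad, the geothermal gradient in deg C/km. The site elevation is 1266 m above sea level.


grad = q * 1000 / k
grad = 0.11121 * 1000 / 4.3927
grad = 25.317 deg C/km


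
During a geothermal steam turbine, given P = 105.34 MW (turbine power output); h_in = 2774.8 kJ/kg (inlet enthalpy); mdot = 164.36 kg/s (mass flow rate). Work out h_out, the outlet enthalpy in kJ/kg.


h_out = h_in - P * 1000 / mdot
h_out = 2774.8 - 105.34 * 1000 / 164.36
h_out = 2133.9 kJ/kg


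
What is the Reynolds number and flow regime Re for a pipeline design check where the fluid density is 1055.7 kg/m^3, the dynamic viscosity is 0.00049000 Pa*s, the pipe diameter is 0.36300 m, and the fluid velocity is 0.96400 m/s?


Step 1: Re = rho*vel*D/mu = 1055.7*0.964*0.363/0.00049 = 7.5392e+05
Step 2: Re = 7.5392e+05 > 4000, so flow is turbulent.
Re = 7.5392e+05 (turbulent)


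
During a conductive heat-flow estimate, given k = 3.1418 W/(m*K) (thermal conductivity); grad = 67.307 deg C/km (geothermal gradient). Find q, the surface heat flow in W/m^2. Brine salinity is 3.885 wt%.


q = k * grad / 1000
q = 3.1418 * 67.307 / 1000
q = 0.21147 W/m^2


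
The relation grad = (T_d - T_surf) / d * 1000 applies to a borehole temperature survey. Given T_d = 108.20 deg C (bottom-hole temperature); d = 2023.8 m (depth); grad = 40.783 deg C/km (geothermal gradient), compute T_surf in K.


T_surf = T_d - grad * d / 1000
T_surf = 108.20 - 40.783 * 2023.8 / 1000
T_surf = 25.66336 deg C
Convert to K: 25.66336 + 273.15 = 298.81 K
T_surf = 298.81 K


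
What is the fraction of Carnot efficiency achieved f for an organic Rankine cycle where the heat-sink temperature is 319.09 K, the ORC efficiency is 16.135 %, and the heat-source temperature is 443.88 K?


f = (eta_orc/100) / (1 - Tc/Th)
f = (16.135/100) / (1 - 319.09/443.88)
f = 0.57392


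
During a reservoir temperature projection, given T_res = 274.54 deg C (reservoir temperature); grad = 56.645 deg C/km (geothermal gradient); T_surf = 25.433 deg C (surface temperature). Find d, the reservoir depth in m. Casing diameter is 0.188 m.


d = (T_res - T_surf) / grad * 1000
d = (274.54 - 25.433) / 56.645 * 1000
d = 4397.7 m


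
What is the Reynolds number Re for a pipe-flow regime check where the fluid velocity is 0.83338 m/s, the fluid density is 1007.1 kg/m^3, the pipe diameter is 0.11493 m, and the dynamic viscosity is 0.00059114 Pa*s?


Re = rho * vel * D / mu
Re = 1007.1 * 0.83338 * 0.11493 / 0.00059114
Re = 1.6318e+05


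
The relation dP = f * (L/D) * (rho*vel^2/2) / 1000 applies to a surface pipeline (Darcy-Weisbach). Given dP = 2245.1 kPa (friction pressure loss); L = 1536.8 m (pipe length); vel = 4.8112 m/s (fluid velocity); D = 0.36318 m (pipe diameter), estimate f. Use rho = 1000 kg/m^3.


f = dP*1000 / ((L/D)*(rho*vel^2/2))
f = 2245.1*1000 / ((1536.8/0.36318)*(1000*4.8112^2/2))
f = 0.045842


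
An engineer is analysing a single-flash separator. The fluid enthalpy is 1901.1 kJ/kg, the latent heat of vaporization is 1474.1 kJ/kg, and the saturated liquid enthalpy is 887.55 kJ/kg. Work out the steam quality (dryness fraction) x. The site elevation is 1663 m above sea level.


x = (h - hf) / hfg
x = (1901.1 - 887.55) / 1474.1
x = 0.68757


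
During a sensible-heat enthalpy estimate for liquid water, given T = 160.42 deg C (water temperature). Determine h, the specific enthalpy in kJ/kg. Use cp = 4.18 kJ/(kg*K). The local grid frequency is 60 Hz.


h = cp * T
h = 4.18 * 160.42
h = 670.56 kJ/kg


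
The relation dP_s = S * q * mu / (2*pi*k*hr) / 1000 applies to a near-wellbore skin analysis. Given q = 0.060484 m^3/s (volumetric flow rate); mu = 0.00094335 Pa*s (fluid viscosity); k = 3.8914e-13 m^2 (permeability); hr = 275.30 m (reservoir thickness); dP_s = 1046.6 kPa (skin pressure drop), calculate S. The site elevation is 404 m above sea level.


S = dP_s * 1000 * 2*pi*k*hr / (q*mu)
S = 1046.6 * 1000 * 2*pi*3.8914e-13*275.30 / (0.060484*0.00094335)
S = 12.347


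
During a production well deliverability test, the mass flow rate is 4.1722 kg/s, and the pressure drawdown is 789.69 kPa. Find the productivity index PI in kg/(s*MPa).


PI = mdot * 1000 / dP
PI = 4.1722 * 1000 / 789.69
PI = 5.2833 kg/(s*MPa)


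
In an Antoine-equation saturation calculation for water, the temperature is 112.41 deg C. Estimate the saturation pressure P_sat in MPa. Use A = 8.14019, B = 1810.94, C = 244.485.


P_sat = 10^(A - B/(C + T)) / 760 * 0.101325
P_sat = 10^(8.14019 - 1810.94/(244.485 + 112.41)) / 760 * 0.101325
P_sat = 0.15522 MPa


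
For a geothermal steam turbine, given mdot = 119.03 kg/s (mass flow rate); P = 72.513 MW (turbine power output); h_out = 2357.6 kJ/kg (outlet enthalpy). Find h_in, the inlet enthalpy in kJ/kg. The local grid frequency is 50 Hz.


h_in = h_out + P * 1000 / mdot
h_in = 2357.6 + 72.513 * 1000 / 119.03
h_in = 2966.8 kJ/kg


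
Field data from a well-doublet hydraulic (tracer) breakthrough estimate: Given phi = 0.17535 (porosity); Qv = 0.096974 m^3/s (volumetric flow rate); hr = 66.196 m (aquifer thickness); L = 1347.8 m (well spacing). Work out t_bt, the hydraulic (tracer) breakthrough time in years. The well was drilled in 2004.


t_bt = pi * hr * phi * L^2 / (3 * Qv) / (365.25*86400)
t_bt = pi * 66.196 * 0.17535 * 1347.8^2 / (3 * 0.096974) / (365.25*86400)
t_bt = 7.2154 years


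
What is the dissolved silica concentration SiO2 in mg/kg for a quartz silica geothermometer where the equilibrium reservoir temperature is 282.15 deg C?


SiO2 = 10^(5.19 - 1309/(T_eq + 273.15))
SiO2 = 10^(5.19 - 1309/(282.15 + 273.15))
SiO2 = 680.32 mg/kg


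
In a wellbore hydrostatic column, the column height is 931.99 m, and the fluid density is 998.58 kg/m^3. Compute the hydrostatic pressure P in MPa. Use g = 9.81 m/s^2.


P = rho * g * h / 1e6
P = 998.58 * 9.81 * 931.99 / 1e6
P = 9.1298 MPa


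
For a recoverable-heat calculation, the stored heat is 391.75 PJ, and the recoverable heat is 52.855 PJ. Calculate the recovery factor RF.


RF = Q_rec / Q_s
RF = 52.855 / 391.75
RF = 0.13492


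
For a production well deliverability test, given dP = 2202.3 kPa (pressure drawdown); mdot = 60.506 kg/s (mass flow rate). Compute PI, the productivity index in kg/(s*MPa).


PI = mdot * 1000 / dP
PI = 60.506 * 1000 / 2202.3
PI = 27.474 kg/(s*MPa)


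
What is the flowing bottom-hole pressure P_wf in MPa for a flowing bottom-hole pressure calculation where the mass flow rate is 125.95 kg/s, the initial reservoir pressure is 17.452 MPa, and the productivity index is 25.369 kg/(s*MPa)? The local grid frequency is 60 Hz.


P_wf = P_i - mdot / PI
P_wf = 17.452 - 125.95 / 25.369
P_wf = 12.487 MPa


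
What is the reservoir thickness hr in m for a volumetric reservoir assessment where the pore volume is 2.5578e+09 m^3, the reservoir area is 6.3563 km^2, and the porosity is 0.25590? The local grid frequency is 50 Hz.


hr = Vp / (A * 1e6 * phi)
hr = 2.5578e+09 / (6.3563 * 1e6 * 0.25590)
hr = 1572.5 m


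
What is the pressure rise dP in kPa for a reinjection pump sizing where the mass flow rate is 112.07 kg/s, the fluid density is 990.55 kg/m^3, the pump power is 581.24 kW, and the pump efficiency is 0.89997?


dP = P_pump * rho * eta / mdot
dP = 581.24 * 990.55 * 0.89997 / 112.07
dP = 4623.5 kPa


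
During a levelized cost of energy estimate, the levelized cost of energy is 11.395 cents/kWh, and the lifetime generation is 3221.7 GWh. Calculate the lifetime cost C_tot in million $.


C_tot = LCOE / 100 * E_tot
C_tot = 11.395 / 100 * 3221.7
C_tot = 367.11 million $


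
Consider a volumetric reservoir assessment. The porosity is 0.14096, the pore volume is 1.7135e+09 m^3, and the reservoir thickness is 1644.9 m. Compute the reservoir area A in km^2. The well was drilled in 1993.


A = Vp / (1e6 * hr * phi)
A = 1.7135e+09 / (1e6 * 1644.9 * 0.14096)
A = 7.3901 km^2


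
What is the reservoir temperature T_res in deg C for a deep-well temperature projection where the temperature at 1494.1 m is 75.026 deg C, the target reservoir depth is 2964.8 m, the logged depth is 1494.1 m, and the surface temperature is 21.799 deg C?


Step 1: grad = (T_d1 - T_surf)/d1 * 1000 = (75.026 - 21.799)/1494.1 * 1000 = 35.62479 deg C/km
Step 2: T_res = T_surf + grad*d2/1000 = 21.799 + 35.62479*2964.8/1000 = 127.42 deg C
T_res = 127.42 deg C


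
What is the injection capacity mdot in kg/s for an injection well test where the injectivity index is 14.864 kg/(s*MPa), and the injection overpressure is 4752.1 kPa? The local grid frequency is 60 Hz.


mdot = II * dP / 1000
mdot = 14.864 * 4752.1 / 1000
mdot = 70.635 kg/s


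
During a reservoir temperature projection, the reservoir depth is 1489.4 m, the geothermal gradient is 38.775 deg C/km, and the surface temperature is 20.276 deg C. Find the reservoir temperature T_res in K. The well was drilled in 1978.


T_res = T_surf + grad * d / 1000
T_res = 20.276 + 38.775 * 1489.4 / 1000
T_res = 78.02748 deg C
Convert to K: 78.02748 + 273.15 = 351.18 K
T_res = 351.18 K


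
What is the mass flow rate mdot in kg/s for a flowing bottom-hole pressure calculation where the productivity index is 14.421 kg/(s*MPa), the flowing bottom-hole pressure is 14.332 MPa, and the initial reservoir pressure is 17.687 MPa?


mdot = (P_i - P_wf) * PI
mdot = (17.687 - 14.332) * 14.421
mdot = 48.382 kg/s


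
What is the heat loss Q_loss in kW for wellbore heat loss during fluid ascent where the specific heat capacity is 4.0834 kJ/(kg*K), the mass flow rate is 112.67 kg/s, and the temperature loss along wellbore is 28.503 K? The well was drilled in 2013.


Q_loss = mdot * cp * dT
Q_loss = 112.67 * 4.0834 * 28.503
Q_loss = 13114 kW


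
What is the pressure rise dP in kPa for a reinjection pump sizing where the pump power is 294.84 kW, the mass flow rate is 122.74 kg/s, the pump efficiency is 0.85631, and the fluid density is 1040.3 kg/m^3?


dP = P_pump * rho * eta / mdot
dP = 294.84 * 1040.3 * 0.85631 / 122.74
dP = 2139.9 kPa


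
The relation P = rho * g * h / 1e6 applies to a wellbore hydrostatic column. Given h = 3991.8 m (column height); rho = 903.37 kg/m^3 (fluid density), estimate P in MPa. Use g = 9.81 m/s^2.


P = rho * g * h / 1e6
P = 903.37 * 9.81 * 3991.8 / 1e6
P = 35.376 MPa


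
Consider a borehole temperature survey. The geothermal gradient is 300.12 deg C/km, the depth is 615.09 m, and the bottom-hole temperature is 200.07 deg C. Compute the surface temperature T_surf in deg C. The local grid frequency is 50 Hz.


T_surf = T_d - grad * d / 1000
T_surf = 200.07 - 300.12 * 615.09 / 1000
T_surf = 15.469 deg C


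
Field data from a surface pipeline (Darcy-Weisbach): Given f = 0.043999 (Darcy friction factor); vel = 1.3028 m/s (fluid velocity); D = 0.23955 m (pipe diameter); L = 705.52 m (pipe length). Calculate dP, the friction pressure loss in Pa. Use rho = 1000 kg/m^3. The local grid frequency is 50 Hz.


dP = f * (L/D) * (rho*vel^2/2) / 1000
dP = 0.043999 * (705.52/0.23955) * (1000*1.3028^2/2) / 1000
dP = 109.9718 kPa
Convert: 109.9718 kPa * 1000.0 = 1.0997e+05 Pa
dP = 1.0997e+05 Pa


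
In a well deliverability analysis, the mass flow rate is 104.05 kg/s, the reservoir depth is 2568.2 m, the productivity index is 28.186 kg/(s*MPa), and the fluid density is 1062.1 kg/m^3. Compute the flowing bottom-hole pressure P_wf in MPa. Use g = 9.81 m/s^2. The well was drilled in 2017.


Step 1: P_i = rho*g*h/1e6 = 1062.1*9.81*2568.2/1e6 = 26.75859 MPa
Step 2: P_wf = P_i - mdot/PI = 26.75859 - 104.05/28.186 = 23.067 MPa
P_wf = 23.067 MPa


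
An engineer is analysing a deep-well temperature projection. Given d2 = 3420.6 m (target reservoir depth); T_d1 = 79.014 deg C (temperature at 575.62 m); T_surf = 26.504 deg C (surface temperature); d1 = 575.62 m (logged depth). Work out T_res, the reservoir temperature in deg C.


Step 1: grad = (T_d1 - T_surf)/d1 * 1000 = (79.014 - 26.504)/575.62 * 1000 = 91.22338 deg C/km
Step 2: T_res = T_surf + grad*d2/1000 = 26.504 + 91.22338*3420.6/1000 = 338.54 deg C
T_res = 338.54 deg C


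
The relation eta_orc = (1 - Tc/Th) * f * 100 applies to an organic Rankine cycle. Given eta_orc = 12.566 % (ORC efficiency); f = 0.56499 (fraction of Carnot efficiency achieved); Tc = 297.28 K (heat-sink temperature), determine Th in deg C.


Th = Tc / (1 - (eta_orc/100)/f)
Th = 297.28 / (1 - (12.566/100)/0.56499)
Th = 382.3099 K
Convert to deg C: 382.3099 - 273.15 = 109.16 deg C
Th = 109.16 deg C


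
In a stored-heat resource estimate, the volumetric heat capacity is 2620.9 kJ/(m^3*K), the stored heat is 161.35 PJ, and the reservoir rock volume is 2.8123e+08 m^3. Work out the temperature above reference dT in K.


dT = Q_s * 1e12 / (Vr * rhoc)
dT = 161.35 * 1e12 / (2.8123e+08 * 2620.9)
dT = 218.91 K


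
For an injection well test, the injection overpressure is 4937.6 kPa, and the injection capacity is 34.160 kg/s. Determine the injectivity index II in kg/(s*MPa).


II = mdot * 1000 / dP
II = 34.160 * 1000 / 4937.6
II = 6.9183 kg/(s*MPa)


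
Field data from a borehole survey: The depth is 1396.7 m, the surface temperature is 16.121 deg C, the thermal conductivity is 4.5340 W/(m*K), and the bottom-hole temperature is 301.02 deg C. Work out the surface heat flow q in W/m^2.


Step 1: grad = (T_d - T_surf)/d * 1000 = (301.02 - 16.121)/1396.7 * 1000 = 203.9801 deg C/km
Step 2: q = k * grad / 1000 = 4.534 * 203.9801 / 1000 = 0.92485 W/m^2
q = 0.92485 W/m^2


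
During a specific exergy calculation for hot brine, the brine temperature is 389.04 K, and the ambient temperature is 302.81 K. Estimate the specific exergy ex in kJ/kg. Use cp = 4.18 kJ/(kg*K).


ex = cp * ((T_b - T_0) - T_0 * ln(T_b/T_0))
ex = 4.18 * ((389.04 - 302.81) - 302.81 * ln(389.04/302.81))
ex = 43.275 kJ/kg


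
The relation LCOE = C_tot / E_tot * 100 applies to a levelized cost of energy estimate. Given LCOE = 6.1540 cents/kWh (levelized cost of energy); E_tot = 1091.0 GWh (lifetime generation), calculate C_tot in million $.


C_tot = LCOE / 100 * E_tot
C_tot = 6.1540 / 100 * 1091.0
C_tot = 67.140 million $


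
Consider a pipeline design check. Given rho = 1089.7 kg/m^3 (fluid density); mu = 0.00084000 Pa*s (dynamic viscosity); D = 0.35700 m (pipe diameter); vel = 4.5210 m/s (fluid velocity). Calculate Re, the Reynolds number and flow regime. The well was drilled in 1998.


Step 1: Re = rho*vel*D/mu = 1089.7*4.521*0.357/0.00084 = 2.0938e+06
Step 2: Re = 2.0938e+06 > 4000, so flow is turbulent.
Re = 2.0938e+06 (turbulent)


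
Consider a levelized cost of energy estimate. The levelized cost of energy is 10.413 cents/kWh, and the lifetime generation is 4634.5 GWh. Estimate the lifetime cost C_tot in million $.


C_tot = LCOE / 100 * E_tot
C_tot = 10.413 / 100 * 4634.5
C_tot = 482.59 million $


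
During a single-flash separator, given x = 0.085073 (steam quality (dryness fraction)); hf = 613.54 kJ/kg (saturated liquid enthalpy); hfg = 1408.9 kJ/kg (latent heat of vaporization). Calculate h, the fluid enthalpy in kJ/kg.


h = hf + x * hfg
h = 613.54 + 0.085073 * 1408.9
h = 733.40 kJ/kg


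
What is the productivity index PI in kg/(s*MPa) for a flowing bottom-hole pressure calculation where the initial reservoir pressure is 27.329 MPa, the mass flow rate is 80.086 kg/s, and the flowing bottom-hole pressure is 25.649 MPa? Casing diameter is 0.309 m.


PI = mdot / (P_i - P_wf)
PI = 80.086 / (27.329 - 25.649)
PI = 47.670 kg/(s*MPa)


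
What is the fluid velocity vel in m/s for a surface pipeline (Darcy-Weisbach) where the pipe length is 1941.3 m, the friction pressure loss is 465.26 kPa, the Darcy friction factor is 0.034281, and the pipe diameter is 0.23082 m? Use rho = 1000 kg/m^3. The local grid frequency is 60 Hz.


vel = sqrt(dP*1000*2*D / (f*L*rho))
vel = sqrt(465.26*1000*2*0.23082 / (0.034281*1941.3*1000))
vel = 1.7965 m/s


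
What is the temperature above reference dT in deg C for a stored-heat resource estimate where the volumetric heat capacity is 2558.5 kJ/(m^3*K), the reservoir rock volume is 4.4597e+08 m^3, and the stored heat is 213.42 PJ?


dT = Q_s * 1e12 / (Vr * rhoc)
dT = 213.42 * 1e12 / (4.4597e+08 * 2558.5)
dT = 187.0441 K
Convert (temperature difference, 1 K = 1 deg C): 187.0441 K = 187.0441 deg C
dT = 187.04 deg C


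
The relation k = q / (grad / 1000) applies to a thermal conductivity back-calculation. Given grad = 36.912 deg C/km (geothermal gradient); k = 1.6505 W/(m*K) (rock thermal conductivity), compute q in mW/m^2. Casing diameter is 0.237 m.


q = k * grad / 1000
q = 1.6505 * 36.912 / 1000
q = 0.06092326 W/m^2
Convert: 0.06092326 W/m^2 * 1000.0 = 60.923 mW/m^2
q = 60.923 mW/m^2


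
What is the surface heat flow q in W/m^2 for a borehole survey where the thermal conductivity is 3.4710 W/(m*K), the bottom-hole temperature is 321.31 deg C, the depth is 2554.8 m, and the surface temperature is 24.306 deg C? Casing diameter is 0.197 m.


Step 1: grad = (T_d - T_surf)/d * 1000 = (321.31 - 24.306)/2554.8 * 1000 = 116.2533 deg C/km
Step 2: q = k * grad / 1000 = 3.471 * 116.2533 / 1000 = 0.40352 W/m^2
q = 0.40352 W/m^2


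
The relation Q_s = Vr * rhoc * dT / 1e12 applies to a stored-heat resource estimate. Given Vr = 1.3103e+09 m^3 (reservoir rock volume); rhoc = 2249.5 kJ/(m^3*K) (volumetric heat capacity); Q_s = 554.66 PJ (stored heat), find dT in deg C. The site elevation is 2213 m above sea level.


dT = Q_s * 1e12 / (Vr * rhoc)
dT = 554.66 * 1e12 / (1.3103e+09 * 2249.5)
dT = 188.1785 K
Convert (temperature difference, 1 K = 1 deg C): 188.1785 K = 188.1785 deg C
dT = 188.18 deg C


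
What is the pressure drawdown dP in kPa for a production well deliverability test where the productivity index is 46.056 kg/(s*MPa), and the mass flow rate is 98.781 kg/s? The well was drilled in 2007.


dP = mdot * 1000 / PI
dP = 98.781 * 1000 / 46.056
dP = 2144.8 kPa


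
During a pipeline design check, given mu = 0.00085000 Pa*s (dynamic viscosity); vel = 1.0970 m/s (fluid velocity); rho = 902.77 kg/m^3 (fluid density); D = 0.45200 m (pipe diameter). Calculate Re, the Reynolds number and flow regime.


Step 1: Re = rho*vel*D/mu = 902.77*1.097*0.452/0.00085 = 5.2663e+05
Step 2: Re = 5.2663e+05 > 4000, so flow is turbulent.
Re = 5.2663e+05 (turbulent)


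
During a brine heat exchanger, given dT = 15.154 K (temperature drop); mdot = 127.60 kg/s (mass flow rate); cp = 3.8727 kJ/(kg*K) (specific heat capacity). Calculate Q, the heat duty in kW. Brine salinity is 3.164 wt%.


Q = mdot * cp * dT / 1000
Q = 127.60 * 3.8727 * 15.154 / 1000
Q = 7.488448 MW
Convert: 7.488448 MW * 1000.0 = 7488.4 kW
Q = 7488.4 kW


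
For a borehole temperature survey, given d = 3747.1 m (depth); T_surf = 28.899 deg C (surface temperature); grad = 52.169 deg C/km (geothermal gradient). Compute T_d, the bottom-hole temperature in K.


T_d = T_surf + grad * d / 1000
T_d = 28.899 + 52.169 * 3747.1 / 1000
T_d = 224.3815 deg C
Convert to K: 224.3815 + 273.15 = 497.53 K
T_d = 497.53 K


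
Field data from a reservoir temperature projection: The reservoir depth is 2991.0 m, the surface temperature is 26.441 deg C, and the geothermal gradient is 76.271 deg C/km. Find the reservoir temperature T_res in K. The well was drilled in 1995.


T_res = T_surf + grad * d / 1000
T_res = 26.441 + 76.271 * 2991.0 / 1000
T_res = 254.5676 deg C
Convert to K: 254.5676 + 273.15 = 527.72 K
T_res = 527.72 K


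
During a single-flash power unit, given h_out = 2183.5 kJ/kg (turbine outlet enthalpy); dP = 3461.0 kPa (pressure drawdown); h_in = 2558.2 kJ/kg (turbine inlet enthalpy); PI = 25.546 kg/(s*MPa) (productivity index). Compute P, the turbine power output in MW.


Step 1: mdot = PI * dP / 1000 = 25.546 * 3461.0 / 1000 = 88.41471 kg/s
Step 2: P = mdot*(h_in - h_out)/1000 = 88.41471*(2558.2 - 2183.5)/1000 = 33.129 MW
P = 33.129 MW


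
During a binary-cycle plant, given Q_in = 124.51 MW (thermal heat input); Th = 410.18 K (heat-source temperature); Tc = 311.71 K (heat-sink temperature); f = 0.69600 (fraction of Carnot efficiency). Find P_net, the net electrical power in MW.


Step 1: eta = (1 - Tc/Th)*f = (1 - 311.71/410.18)*0.696 = 0.1670855
Step 2: P_net = eta * Q_in = 0.1670855 * 124.51 = 20.804 MW
P_net = 20.804 MW


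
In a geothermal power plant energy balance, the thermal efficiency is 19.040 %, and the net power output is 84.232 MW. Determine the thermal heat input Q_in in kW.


Q_in = W_net / (eta / 100)
Q_in = 84.232 / (19.040 / 100)
Q_in = 442.3950 MW
Convert: 442.3950 MW * 1000.0 = 4.4240e+05 kW
Q_in = 4.4240e+05 kW


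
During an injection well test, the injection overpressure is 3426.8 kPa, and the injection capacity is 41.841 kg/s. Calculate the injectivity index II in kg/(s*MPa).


II = mdot * 1000 / dP
II = 41.841 * 1000 / 3426.8
II = 12.210 kg/(s*MPa)


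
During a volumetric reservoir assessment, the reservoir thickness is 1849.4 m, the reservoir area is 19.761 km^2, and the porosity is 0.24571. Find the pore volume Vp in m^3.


Vp = A * 1e6 * hr * phi
Vp = 19.761 * 1e6 * 1849.4 * 0.24571
Vp = 8.9797e+09 m^3


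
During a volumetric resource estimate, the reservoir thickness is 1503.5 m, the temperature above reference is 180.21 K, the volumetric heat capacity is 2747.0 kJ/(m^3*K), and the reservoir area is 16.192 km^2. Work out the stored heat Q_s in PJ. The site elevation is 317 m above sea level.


Step 1: Vr = A*1e6*hr = 16.192*1e6*1503.5 = 2.434467e+10 m^3
Step 2: Q_s = Vr*rhoc*dT/1e12 = 2.434467e+10*2747.0*180.21/1e12 = 12052 PJ
Q_s = 12052 PJ


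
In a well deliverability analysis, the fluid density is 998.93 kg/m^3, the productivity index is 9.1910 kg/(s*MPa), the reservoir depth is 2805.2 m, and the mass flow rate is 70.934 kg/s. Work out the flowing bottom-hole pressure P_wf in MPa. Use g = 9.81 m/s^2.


Step 1: P_i = rho*g*h/1e6 = 998.93*9.81*2805.2/1e6 = 27.48957 MPa
Step 2: P_wf = P_i - mdot/PI = 27.48957 - 70.934/9.191 = 19.772 MPa
P_wf = 19.772 MPa


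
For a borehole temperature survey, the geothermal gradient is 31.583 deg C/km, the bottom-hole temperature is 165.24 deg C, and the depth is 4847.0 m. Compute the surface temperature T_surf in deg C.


T_surf = T_d - grad * d / 1000
T_surf = 165.24 - 31.583 * 4847.0 / 1000
T_surf = 12.157 deg C


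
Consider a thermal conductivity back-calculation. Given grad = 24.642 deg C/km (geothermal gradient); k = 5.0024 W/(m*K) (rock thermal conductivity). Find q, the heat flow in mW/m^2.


q = k * grad / 1000
q = 5.0024 * 24.642 / 1000
q = 0.1232691 W/m^2
Convert: 0.1232691 W/m^2 * 1000.0 = 123.27 mW/m^2
q = 123.27 mW/m^2


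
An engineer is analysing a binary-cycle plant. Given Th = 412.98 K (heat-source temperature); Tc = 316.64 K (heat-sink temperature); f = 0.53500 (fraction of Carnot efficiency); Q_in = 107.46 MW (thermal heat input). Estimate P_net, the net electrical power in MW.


Step 1: eta = (1 - Tc/Th)*f = (1 - 316.64/412.98)*0.535 = 0.1248048
Step 2: P_net = eta * Q_in = 0.1248048 * 107.46 = 13.412 MW
P_net = 13.412 MW


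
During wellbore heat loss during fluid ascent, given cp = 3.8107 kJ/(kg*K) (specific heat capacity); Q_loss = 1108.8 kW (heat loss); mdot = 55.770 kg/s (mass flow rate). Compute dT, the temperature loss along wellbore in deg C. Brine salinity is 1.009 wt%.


dT = Q_loss / (mdot * cp)
dT = 1108.8 / (55.770 * 3.8107)
dT = 5.217324 K
Convert (temperature difference, 1 K = 1 deg C): 5.217324 K = 5.217324 deg C
dT = 5.2173 deg C


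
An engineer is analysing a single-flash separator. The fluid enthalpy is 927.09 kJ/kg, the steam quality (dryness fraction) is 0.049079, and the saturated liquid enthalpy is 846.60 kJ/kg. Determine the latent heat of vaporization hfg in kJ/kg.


hfg = (h - hf) / x
hfg = (927.09 - 846.60) / 0.049079
hfg = 1640.0 kJ/kg


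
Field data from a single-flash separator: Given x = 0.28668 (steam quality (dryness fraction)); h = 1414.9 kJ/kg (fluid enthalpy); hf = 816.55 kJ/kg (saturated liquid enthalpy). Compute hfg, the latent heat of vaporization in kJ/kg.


hfg = (h - hf) / x
hfg = (1414.9 - 816.55) / 0.28668
hfg = 2087.2 kJ/kg


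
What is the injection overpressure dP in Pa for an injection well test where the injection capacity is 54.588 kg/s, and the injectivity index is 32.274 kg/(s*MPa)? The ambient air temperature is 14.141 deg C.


dP = mdot * 1000 / II
dP = 54.588 * 1000 / 32.274
dP = 1691.392 kPa
Convert: 1691.392 kPa * 1000.0 = 1.6914e+06 Pa
dP = 1.6914e+06 Pa


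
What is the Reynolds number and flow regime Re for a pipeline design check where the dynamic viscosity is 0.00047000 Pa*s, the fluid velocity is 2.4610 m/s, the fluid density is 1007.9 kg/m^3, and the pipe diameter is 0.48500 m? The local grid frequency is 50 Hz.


Step 1: Re = rho*vel*D/mu = 1007.9*2.461*0.485/0.00047 = 2.5596e+06
Step 2: Re = 2.5596e+06 > 4000, so flow is turbulent.
Re = 2.5596e+06 (turbulent)


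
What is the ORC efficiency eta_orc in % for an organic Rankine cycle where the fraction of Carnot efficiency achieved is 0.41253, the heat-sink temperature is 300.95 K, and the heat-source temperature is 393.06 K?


eta_orc = (1 - Tc/Th) * f * 100
eta_orc = (1 - 300.95/393.06) * 0.41253 * 100
eta_orc = 9.6673 %


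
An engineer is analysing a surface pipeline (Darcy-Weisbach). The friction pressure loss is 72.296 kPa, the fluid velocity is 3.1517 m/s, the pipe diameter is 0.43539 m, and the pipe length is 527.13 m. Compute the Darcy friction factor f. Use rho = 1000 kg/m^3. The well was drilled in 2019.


f = dP*1000 / ((L/D)*(rho*vel^2/2))
f = 72.296*1000 / ((527.13/0.43539)*(1000*3.1517^2/2))
f = 0.012023
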